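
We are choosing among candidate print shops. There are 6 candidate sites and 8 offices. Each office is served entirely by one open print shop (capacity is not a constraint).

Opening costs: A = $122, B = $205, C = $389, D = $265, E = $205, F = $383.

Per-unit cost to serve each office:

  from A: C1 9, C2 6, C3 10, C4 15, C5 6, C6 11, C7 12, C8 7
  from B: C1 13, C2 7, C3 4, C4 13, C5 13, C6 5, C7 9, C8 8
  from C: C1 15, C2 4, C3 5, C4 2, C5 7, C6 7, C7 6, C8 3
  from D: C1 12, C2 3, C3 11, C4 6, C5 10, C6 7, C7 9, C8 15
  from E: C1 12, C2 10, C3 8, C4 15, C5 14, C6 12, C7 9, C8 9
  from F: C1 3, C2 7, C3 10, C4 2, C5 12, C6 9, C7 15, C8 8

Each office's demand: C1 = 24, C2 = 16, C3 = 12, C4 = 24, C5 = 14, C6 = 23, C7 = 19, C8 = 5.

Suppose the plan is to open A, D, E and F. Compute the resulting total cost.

Total cost: 1690

Each office is assigned to its cheapest site among the open ones.
{A, D, E, F}: C1→F 3·24=72, C2→D 3·16=48, C3→E 8·12=96, C4→F 2·24=48, C5→A 6·14=84, C6→D 7·23=161, C7→D 9·19=171, C8→A 7·5=35. Service 715; fixed 975; total 1690.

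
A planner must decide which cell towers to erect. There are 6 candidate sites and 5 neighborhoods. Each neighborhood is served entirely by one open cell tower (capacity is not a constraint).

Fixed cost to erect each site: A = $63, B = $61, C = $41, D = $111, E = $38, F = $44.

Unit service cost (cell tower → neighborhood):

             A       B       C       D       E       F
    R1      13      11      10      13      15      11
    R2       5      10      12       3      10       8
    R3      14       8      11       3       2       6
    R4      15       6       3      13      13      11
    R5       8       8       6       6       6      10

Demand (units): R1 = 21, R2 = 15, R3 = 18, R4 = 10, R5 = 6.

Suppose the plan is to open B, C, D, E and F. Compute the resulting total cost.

Each neighborhood is assigned to its cheapest site among the open ones.
{B, C, D, E, F}: R1→C 10·21=210, R2→D 3·15=45, R3→E 2·18=36, R4→C 3·10=30, R5→C 6·6=36. Service 357; fixed 295; total 652.

Total cost: 652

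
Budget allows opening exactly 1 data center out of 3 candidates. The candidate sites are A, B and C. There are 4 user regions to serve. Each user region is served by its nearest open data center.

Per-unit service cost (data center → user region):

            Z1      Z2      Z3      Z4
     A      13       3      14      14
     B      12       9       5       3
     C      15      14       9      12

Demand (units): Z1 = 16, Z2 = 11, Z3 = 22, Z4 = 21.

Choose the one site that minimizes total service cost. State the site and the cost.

With exactly 1 open, each user region uses its cheapest among the chosen.
{B}: Z1→B 12·16=192, Z2→B 9·11=99, Z3→B 5·22=110, Z4→B 3·21=63. Service cost 464.
{A}: service cost 843
{C}: service cost 844
Among all 3 size-1 choices, {B} is lowest.

Choose B only; total service cost 464.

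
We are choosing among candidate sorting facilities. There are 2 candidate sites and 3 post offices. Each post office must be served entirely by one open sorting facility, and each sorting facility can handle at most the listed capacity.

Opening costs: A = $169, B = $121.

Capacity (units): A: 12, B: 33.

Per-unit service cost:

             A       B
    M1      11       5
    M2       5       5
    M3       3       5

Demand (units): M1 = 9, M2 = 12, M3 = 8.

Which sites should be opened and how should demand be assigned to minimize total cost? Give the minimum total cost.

Minimum total cost: 266

Open {B}: M1→B 5·9=45, M2→B 5·12=60, M3→B 5·8=40.
Loads: B carries 29/33. Service 145; fixed 121; total 266.
Next best feasible plan costs 419.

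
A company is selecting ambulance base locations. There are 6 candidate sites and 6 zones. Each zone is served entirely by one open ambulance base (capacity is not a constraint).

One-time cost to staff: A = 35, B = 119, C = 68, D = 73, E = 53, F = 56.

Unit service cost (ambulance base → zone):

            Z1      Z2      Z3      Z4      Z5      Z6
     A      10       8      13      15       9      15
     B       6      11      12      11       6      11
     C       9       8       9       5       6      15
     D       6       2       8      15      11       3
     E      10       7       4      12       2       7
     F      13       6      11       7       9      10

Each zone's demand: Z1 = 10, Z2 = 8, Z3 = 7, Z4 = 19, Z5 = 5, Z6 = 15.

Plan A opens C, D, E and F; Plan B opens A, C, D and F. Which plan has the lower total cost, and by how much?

Plan A: {C, D, E, F}: Z1→D 6·10=60, Z2→D 2·8=16, Z3→E 4·7=28, Z4→C 5·19=95, Z5→E 2·5=10, Z6→D 3·15=45. Service 254; fixed 250; total 504.
Plan B: {A, C, D, F}: Z1→D 6·10=60, Z2→D 2·8=16, Z3→D 8·7=56, Z4→C 5·19=95, Z5→C 6·5=30, Z6→D 3·15=45. Service 302; fixed 232; total 534.
Difference: |504 − 534| = 30.

Plan A is cheaper by 30.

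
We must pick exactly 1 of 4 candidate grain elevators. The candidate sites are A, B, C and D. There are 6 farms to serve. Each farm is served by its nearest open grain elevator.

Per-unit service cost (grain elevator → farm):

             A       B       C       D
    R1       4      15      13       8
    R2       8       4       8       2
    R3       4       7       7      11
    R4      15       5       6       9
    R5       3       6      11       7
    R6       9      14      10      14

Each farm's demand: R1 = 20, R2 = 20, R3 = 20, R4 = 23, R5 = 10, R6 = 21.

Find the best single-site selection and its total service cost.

With exactly 1 open, each farm uses its cheapest among the chosen.
{A}: R1→A 4·20=80, R2→A 8·20=160, R3→A 4·20=80, R4→A 15·23=345, R5→A 3·10=30, R6→A 9·21=189. Service cost 884.
{B}: service cost 989
{D}: service cost 991
Among all 4 size-1 choices, {A} is lowest.

Choose A only; total service cost 884.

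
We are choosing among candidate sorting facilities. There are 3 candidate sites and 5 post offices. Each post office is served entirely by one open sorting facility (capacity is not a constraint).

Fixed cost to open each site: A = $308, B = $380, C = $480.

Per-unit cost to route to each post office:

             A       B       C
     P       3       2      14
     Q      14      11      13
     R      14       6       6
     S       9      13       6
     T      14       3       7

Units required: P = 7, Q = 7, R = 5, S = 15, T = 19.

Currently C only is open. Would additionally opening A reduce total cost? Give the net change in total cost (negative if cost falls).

No — net change +231 (cost rises by 231).

Current service cost with {C}: 442.
Adding A: each post office re-picks its cheapest; new service cost 365, saving 77.
Extra fixed cost: 308. Net change = 308 − 77 = 231.
(Totals: 922 → 1153.)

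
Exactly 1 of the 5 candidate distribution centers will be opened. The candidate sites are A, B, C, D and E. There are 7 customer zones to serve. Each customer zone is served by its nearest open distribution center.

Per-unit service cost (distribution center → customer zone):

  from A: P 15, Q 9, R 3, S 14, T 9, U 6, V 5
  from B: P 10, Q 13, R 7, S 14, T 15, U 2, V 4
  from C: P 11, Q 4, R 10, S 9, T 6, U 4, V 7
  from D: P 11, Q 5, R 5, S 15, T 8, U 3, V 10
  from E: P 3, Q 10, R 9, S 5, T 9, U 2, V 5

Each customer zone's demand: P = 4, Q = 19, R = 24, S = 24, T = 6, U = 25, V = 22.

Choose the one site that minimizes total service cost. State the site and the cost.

With exactly 1 open, each customer zone uses its cheapest among the chosen.
{E}: P→E 3·4=12, Q→E 10·19=190, R→E 9·24=216, S→E 5·24=120, T→E 9·6=54, U→E 2·25=50, V→E 5·22=110. Service cost 752.
{C}: service cost 866
{A}: service cost 953
Among all 5 size-1 choices, {E} is lowest.

Choose E only; total service cost 752.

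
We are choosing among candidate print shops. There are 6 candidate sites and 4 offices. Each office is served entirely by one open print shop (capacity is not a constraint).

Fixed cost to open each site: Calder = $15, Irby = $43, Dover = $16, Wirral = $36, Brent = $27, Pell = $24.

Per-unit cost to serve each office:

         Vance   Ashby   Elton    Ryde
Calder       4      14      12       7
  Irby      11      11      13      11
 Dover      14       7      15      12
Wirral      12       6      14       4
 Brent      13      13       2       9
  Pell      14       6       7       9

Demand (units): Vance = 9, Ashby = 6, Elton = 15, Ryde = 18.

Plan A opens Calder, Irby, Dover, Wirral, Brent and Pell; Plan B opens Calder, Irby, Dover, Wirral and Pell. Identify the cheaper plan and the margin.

Plan A is cheaper by 48.

Plan A: {Calder, Irby, Dover, Wirral, Brent, Pell}: Vance→Calder 4·9=36, Ashby→Wirral 6·6=36, Elton→Brent 2·15=30, Ryde→Wirral 4·18=72. Service 174; fixed 161; total 335.
Plan B: {Calder, Irby, Dover, Wirral, Pell}: Vance→Calder 4·9=36, Ashby→Wirral 6·6=36, Elton→Pell 7·15=105, Ryde→Wirral 4·18=72. Service 249; fixed 134; total 383.
Difference: |335 − 383| = 48.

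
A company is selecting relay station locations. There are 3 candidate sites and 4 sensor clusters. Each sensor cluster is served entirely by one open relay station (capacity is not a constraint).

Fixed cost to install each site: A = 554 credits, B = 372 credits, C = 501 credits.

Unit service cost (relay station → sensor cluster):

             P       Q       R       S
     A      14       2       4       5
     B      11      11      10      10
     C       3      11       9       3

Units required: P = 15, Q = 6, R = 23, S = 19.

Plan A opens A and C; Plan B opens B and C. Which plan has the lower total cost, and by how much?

Plan B is cheaper by 13.

Plan A: {A, C}: P→C 3·15=45, Q→A 2·6=12, R→A 4·23=92, S→C 3·19=57. Service 206; fixed 1055; total 1261.
Plan B: {B, C}: P→C 3·15=45, Q→B 11·6=66, R→C 9·23=207, S→C 3·19=57. Service 375; fixed 873; total 1248.
Difference: |1261 − 1248| = 13.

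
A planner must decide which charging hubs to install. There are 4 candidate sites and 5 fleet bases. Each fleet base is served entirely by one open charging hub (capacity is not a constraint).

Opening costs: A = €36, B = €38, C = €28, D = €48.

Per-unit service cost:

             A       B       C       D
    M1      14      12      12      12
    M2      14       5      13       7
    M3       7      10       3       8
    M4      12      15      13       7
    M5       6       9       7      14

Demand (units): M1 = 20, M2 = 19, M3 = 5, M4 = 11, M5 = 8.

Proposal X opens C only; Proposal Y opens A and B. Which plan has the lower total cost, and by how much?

Proposal X: {C}: M1→C 12·20=240, M2→C 13·19=247, M3→C 3·5=15, M4→C 13·11=143, M5→C 7·8=56. Service 701; fixed 28; total 729.
Proposal Y: {A, B}: M1→B 12·20=240, M2→B 5·19=95, M3→A 7·5=35, M4→A 12·11=132, M5→A 6·8=48. Service 550; fixed 74; total 624.
Difference: |729 − 624| = 105.

Proposal Y is cheaper by 105.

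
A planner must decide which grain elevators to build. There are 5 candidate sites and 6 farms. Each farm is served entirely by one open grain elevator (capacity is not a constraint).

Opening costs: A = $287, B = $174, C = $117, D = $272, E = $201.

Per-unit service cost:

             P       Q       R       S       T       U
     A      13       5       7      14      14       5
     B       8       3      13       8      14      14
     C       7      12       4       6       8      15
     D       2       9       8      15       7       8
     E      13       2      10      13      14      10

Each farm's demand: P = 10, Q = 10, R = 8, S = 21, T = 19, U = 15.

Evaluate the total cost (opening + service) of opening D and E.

Each farm is assigned to its cheapest site among the open ones.
{D, E}: P→D 2·10=20, Q→E 2·10=20, R→D 8·8=64, S→E 13·21=273, T→D 7·19=133, U→D 8·15=120. Service 630; fixed 473; total 1103.

Total cost: 1103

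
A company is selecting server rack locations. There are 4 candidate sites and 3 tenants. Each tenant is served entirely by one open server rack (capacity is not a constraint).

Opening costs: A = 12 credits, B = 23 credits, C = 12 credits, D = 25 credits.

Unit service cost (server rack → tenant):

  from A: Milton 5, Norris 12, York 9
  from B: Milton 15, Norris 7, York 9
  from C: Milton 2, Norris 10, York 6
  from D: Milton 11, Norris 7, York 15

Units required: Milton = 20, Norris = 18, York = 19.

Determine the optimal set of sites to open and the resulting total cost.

For any fixed open set, each tenant goes to its cheapest open site; total = fixed + service.
{B, C}: Milton→C 2·20=40, Norris→B 7·18=126, York→C 6·19=114. Service 280; fixed 35; total 315.
{C, D}: Milton→C 2·20=40, Norris→D 7·18=126, York→C 6·19=114. Service 280; fixed 37; total 317.
{A, B, C}: Milton→C 2·20=40, Norris→B 7·18=126, York→C 6·19=114. Service 280; fixed 47; total 327.
{A, B, C, D}: Milton→C 2·20=40, Norris→B 7·18=126, York→C 6·19=114. Service 280; fixed 72; total 352.
No other subset beats 315.

Open B and C; minimum total cost 315.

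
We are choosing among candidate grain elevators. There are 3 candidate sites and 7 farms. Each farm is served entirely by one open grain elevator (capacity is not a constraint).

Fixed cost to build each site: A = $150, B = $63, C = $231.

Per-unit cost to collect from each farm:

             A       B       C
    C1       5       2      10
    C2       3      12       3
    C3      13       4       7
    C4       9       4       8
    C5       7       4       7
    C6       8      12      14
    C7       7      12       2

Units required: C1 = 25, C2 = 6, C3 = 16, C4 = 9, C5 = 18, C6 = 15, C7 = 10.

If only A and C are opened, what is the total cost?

Each farm is assigned to its cheapest site among the open ones.
{A, C}: C1→A 5·25=125, C2→A 3·6=18, C3→C 7·16=112, C4→C 8·9=72, C5→A 7·18=126, C6→A 8·15=120, C7→C 2·10=20. Service 593; fixed 381; total 974.

Total cost: 974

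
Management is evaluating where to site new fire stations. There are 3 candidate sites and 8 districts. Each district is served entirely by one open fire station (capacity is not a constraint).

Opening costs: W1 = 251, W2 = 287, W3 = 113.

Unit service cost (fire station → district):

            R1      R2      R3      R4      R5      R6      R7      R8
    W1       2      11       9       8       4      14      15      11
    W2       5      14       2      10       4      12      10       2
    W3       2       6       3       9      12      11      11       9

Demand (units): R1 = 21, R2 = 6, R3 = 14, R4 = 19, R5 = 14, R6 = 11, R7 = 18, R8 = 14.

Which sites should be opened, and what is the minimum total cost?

Open W3 only; minimum total cost 1017.

For any fixed open set, each district goes to its cheapest open site; total = fixed + service.
{W3}: R1→W3 2·21=42, R2→W3 6·6=36, R3→W3 3·14=42, R4→W3 9·19=171, R5→W3 12·14=168, R6→W3 11·11=121, R7→W3 11·18=198, R8→W3 9·14=126. Service 904; fixed 113; total 1017.
{W2, W3}: service 662 + fixed 400 = 1062
{W2}: R1→W2 5·21=105, R2→W2 14·6=84, R3→W2 2·14=28, R4→W2 10·19=190, R5→W2 4·14=56, R6→W2 12·11=132, R7→W2 10·18=180, R8→W2 2·14=28. Service 803; fixed 287; total 1090.
{W1, W2, W3}: service 643 + fixed 651 = 1294
(All 7 nonempty subsets were checked; W3 only is lowest.)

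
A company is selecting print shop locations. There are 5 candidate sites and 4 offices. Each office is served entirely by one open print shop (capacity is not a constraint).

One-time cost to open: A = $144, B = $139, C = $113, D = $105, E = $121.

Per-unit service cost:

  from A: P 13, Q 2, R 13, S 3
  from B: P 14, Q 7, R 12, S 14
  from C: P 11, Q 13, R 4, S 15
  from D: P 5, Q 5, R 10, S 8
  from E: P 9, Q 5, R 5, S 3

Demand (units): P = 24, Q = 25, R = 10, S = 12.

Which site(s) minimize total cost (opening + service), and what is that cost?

Open D only; minimum total cost 546.

For any fixed open set, each office goes to its cheapest open site; total = fixed + service.
{D}: P→D 5·24=120, Q→D 5·25=125, R→D 10·10=100, S→D 8·12=96. Service 441; fixed 105; total 546.
{E}: P→E 9·24=216, Q→E 5·25=125, R→E 5·10=50, S→E 3·12=36. Service 427; fixed 121; total 548.
{A, D}: P→D 5·24=120, Q→A 2·25=50, R→D 10·10=100, S→A 3·12=36. Service 306; fixed 249; total 555.
{A, B, C, D, E}: service 246 + fixed 622 = 868
No other subset beats 546.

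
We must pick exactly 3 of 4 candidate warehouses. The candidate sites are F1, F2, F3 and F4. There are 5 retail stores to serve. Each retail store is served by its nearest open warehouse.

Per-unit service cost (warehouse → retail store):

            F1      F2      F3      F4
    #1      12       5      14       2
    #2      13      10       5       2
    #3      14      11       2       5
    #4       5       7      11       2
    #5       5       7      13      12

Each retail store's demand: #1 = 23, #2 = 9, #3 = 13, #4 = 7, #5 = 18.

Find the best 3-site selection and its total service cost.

With exactly 3 open, each retail store uses its cheapest among the chosen.
{F1, F3, F4}: #1→F4 2·23=46, #2→F4 2·9=18, #3→F3 2·13=26, #4→F4 2·7=14, #5→F1 5·18=90. Service cost 194.
{F2, F3, F4}: service cost 230
{F1, F2, F4}: service cost 233
Among all 4 size-3 choices, {F1, F3, F4} is lowest.

Choose F1, F3 and F4; total service cost 194.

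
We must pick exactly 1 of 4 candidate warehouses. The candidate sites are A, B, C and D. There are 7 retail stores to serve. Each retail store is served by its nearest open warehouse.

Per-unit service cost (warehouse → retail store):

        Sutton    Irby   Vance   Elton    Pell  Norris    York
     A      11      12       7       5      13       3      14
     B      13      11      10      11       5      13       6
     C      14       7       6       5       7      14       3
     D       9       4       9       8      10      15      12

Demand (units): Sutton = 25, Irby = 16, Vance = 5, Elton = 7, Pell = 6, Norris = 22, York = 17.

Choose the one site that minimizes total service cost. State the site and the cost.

Choose A only; total service cost 919.

With exactly 1 open, each retail store uses its cheapest among the chosen.
{A}: Sutton→A 11·25=275, Irby→A 12·16=192, Vance→A 7·5=35, Elton→A 5·7=35, Pell→A 13·6=78, Norris→A 3·22=66, York→A 14·17=238. Service cost 919.
{C}: service cost 928
{D}: service cost 984
Among all 4 size-1 choices, {A} is lowest.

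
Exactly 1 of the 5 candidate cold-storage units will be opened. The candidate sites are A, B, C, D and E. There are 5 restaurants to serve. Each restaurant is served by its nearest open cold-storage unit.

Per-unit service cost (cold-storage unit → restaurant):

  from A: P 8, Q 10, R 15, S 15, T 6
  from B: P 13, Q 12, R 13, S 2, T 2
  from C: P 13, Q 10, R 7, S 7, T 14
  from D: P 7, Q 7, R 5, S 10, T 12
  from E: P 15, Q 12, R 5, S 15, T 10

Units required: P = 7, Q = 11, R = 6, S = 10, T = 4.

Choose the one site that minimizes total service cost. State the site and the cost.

Choose D only; total service cost 304.

With exactly 1 open, each restaurant uses its cheapest among the chosen.
{D}: P→D 7·7=49, Q→D 7·11=77, R→D 5·6=30, S→D 10·10=100, T→D 12·4=48. Service cost 304.
{B}: service cost 329
{C}: service cost 369
Among all 5 size-1 choices, {D} is lowest.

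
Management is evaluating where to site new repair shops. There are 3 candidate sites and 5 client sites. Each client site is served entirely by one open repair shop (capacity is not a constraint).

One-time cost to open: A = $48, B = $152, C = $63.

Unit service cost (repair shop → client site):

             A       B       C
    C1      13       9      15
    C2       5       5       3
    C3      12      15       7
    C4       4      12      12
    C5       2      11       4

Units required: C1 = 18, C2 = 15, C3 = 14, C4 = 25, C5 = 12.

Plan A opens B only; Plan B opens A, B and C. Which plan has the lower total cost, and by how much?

Plan A: {B}: C1→B 9·18=162, C2→B 5·15=75, C3→B 15·14=210, C4→B 12·25=300, C5→B 11·12=132. Service 879; fixed 152; total 1031.
Plan B: {A, B, C}: C1→B 9·18=162, C2→C 3·15=45, C3→C 7·14=98, C4→A 4·25=100, C5→A 2·12=24. Service 429; fixed 263; total 692.
Difference: |1031 − 692| = 339.

Plan B is cheaper by 339.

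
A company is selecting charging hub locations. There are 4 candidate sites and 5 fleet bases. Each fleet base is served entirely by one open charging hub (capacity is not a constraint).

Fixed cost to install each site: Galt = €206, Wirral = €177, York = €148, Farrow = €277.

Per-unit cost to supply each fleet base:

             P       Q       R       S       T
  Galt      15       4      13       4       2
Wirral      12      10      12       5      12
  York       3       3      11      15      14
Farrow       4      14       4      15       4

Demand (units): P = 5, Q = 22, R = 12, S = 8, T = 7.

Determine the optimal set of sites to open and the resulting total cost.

Open Galt only; minimum total cost 571.

For any fixed open set, each fleet base goes to its cheapest open site; total = fixed + service.
{Galt}: P→Galt 15·5=75, Q→Galt 4·22=88, R→Galt 13·12=156, S→Galt 4·8=32, T→Galt 2·7=14. Service 365; fixed 206; total 571.
{York}: service 431 + fixed 148 = 579
{Galt, York}: service 259 + fixed 354 = 613
{Galt, Wirral, York, Farrow}: service 175 + fixed 808 = 983
No other subset beats 571.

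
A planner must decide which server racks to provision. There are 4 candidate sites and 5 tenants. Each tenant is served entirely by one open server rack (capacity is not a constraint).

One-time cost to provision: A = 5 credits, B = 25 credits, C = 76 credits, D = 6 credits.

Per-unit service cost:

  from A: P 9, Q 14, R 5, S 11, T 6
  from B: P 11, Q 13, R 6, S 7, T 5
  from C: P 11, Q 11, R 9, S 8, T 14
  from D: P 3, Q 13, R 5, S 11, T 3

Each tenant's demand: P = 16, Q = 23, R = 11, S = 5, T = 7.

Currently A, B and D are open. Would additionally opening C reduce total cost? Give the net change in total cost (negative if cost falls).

No — net change +30 (cost rises by 30).

Current service cost with {A, B, D}: 458.
Adding C: each tenant re-picks its cheapest; new service cost 412, saving 46.
Extra fixed cost: 76. Net change = 76 − 46 = 30.
(Totals: 494 → 524.)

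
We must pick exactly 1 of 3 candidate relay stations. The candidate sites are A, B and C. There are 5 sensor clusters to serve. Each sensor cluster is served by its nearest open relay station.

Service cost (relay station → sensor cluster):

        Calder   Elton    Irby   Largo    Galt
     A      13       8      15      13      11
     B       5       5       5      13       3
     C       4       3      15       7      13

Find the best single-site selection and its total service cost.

With exactly 1 open, each sensor cluster uses its cheapest among the chosen.
{B}: Calder→B 5, Elton→B 5, Irby→B 5, Largo→B 13, Galt→B 3. Service cost 31.
{C}: service cost 42
{A}: service cost 60
Among all 3 size-1 choices, {B} is lowest.

Choose B only; total service cost 31.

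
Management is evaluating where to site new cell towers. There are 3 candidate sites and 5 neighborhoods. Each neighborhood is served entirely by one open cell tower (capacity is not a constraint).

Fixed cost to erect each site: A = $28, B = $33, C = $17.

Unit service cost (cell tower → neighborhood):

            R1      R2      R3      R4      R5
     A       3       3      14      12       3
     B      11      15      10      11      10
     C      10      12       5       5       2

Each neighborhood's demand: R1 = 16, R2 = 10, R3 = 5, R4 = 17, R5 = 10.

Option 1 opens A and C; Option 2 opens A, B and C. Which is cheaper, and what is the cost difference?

Option 1 is cheaper by 33.

Option 1: {A, C}: R1→A 3·16=48, R2→A 3·10=30, R3→C 5·5=25, R4→C 5·17=85, R5→C 2·10=20. Service 208; fixed 45; total 253.
Option 2: {A, B, C}: R1→A 3·16=48, R2→A 3·10=30, R3→C 5·5=25, R4→C 5·17=85, R5→C 2·10=20. Service 208; fixed 78; total 286.
Difference: |253 − 286| = 33.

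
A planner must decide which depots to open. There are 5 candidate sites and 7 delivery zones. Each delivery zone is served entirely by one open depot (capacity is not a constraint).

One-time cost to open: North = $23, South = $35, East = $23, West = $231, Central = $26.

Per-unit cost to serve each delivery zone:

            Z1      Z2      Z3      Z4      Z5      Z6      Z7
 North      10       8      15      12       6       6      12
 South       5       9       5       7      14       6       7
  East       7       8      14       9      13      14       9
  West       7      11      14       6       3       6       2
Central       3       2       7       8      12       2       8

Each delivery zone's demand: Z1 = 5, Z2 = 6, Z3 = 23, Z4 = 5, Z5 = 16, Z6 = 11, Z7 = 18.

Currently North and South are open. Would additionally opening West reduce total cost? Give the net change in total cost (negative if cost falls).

No — net change +88 (cost rises by 88).

Current service cost with {North, South}: 511.
Adding West: each delivery zone re-picks its cheapest; new service cost 368, saving 143.
Extra fixed cost: 231. Net change = 231 − 143 = 88.
(Totals: 569 → 657.)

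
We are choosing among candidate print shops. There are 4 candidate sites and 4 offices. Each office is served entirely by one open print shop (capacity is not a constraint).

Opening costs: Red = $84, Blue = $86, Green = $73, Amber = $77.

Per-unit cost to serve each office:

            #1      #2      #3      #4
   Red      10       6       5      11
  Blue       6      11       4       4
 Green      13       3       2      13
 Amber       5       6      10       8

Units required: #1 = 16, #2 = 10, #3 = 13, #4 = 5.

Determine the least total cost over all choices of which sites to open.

Minimum total cost: 326

For any fixed open set, each office goes to its cheapest open site; total = fixed + service.
{Green, Amber}: #1→Amber 5·16=80, #2→Green 3·10=30, #3→Green 2·13=26, #4→Amber 8·5=40. Service 176; fixed 150; total 326.
{Blue, Green}: #1→Blue 6·16=96, #2→Green 3·10=30, #3→Green 2·13=26, #4→Blue 4·5=20. Service 172; fixed 159; total 331.
{Blue}: service 278 + fixed 86 = 364
{Red, Blue, Green, Amber}: #1→Amber 5·16=80, #2→Green 3·10=30, #3→Green 2·13=26, #4→Blue 4·5=20. Service 156; fixed 320; total 476.
No other subset beats 326.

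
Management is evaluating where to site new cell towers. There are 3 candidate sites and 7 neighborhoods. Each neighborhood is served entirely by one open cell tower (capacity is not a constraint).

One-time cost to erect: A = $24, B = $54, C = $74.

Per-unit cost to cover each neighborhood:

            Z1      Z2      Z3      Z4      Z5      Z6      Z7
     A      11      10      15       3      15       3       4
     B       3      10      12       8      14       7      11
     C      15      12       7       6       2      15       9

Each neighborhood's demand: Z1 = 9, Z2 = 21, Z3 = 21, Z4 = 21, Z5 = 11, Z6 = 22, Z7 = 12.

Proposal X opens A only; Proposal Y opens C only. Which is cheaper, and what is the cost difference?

Proposal X: {A}: Z1→A 11·9=99, Z2→A 10·21=210, Z3→A 15·21=315, Z4→A 3·21=63, Z5→A 15·11=165, Z6→A 3·22=66, Z7→A 4·12=48. Service 966; fixed 24; total 990.
Proposal Y: {C}: Z1→C 15·9=135, Z2→C 12·21=252, Z3→C 7·21=147, Z4→C 6·21=126, Z5→C 2·11=22, Z6→C 15·22=330, Z7→C 9·12=108. Service 1120; fixed 74; total 1194.
Difference: |990 − 1194| = 204.

Proposal X is cheaper by 204.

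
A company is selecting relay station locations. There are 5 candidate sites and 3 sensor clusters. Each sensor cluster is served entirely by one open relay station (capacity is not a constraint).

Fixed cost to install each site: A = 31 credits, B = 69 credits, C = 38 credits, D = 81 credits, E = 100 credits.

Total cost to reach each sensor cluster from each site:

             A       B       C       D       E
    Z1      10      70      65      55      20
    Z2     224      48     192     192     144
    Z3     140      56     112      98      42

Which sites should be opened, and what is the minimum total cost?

Open A and B; minimum total cost 214.

For any fixed open set, each sensor cluster goes to its cheapest open site; total = fixed + service.
{A, B}: Z1→A 10, Z2→B 48, Z3→B 56. Service 114; fixed 100; total 214.
{B}: service 174 + fixed 69 = 243
{A, B, C}: Z1→A 10, Z2→B 48, Z3→B 56. Service 114; fixed 138; total 252.
{A, B, C, D, E}: service 100 + fixed 319 = 419
No other subset beats 214.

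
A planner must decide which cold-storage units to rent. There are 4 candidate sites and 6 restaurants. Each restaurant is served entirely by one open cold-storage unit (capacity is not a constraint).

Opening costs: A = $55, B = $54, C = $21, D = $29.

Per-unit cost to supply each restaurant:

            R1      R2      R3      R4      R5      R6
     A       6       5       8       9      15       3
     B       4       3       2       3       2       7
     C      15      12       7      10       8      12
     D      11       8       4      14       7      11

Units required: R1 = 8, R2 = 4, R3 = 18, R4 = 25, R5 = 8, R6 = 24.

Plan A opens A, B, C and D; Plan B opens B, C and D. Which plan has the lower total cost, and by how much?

Plan A is cheaper by 41.

Plan A: {A, B, C, D}: R1→B 4·8=32, R2→B 3·4=12, R3→B 2·18=36, R4→B 3·25=75, R5→B 2·8=16, R6→A 3·24=72. Service 243; fixed 159; total 402.
Plan B: {B, C, D}: R1→B 4·8=32, R2→B 3·4=12, R3→B 2·18=36, R4→B 3·25=75, R5→B 2·8=16, R6→B 7·24=168. Service 339; fixed 104; total 443.
Difference: |402 − 443| = 41.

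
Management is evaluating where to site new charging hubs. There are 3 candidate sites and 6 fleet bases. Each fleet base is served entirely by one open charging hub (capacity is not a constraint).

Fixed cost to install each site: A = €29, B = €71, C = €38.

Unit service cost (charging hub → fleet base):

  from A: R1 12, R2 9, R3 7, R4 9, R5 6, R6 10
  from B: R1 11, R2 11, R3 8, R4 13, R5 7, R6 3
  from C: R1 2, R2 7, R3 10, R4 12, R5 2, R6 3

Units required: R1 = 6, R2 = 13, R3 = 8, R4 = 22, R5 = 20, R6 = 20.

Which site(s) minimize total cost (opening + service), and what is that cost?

For any fixed open set, each fleet base goes to its cheapest open site; total = fixed + service.
{A, C}: R1→C 2·6=12, R2→C 7·13=91, R3→A 7·8=56, R4→A 9·22=198, R5→C 2·20=40, R6→C 3·20=60. Service 457; fixed 67; total 524.
{C}: service 547 + fixed 38 = 585
{A, B, C}: service 457 + fixed 138 = 595
{A}: R1→A 12·6=72, R2→A 9·13=117, R3→A 7·8=56, R4→A 9·22=198, R5→A 6·20=120, R6→A 10·20=200. Service 763; fixed 29; total 792.
No other subset beats 524.

Open A and C; minimum total cost 524.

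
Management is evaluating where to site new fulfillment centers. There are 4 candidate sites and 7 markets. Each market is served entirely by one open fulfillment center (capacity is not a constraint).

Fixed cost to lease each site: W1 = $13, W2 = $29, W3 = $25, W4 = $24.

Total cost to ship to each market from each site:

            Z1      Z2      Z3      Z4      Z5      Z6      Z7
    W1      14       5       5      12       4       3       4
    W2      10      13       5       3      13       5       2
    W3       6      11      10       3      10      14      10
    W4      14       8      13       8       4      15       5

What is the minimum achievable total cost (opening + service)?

Minimum total cost: 60

For any fixed open set, each market goes to its cheapest open site; total = fixed + service.
{W1}: Z1→W1 14, Z2→W1 5, Z3→W1 5, Z4→W1 12, Z5→W1 4, Z6→W1 3, Z7→W1 4. Service 47; fixed 13; total 60.
{W1, W3}: service 30 + fixed 38 = 68
{W1, W2}: Z1→W2 10, Z2→W1 5, Z3→W1 5, Z4→W2 3, Z5→W1 4, Z6→W1 3, Z7→W2 2. Service 32; fixed 42; total 74.
{W1, W2, W3, W4}: service 28 + fixed 91 = 119
No other subset beats 60.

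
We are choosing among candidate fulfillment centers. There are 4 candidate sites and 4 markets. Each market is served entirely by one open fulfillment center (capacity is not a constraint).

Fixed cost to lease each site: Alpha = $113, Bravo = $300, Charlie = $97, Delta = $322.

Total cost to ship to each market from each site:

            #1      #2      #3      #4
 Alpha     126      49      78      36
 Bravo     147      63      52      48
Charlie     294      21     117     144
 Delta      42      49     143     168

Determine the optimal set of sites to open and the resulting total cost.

Open Alpha only; minimum total cost 402.

For any fixed open set, each market goes to its cheapest open site; total = fixed + service.
{Alpha}: #1→Alpha 126, #2→Alpha 49, #3→Alpha 78, #4→Alpha 36. Service 289; fixed 113; total 402.
{Alpha, Charlie}: #1→Alpha 126, #2→Charlie 21, #3→Alpha 78, #4→Alpha 36. Service 261; fixed 210; total 471.
{Bravo}: service 310 + fixed 300 = 610
{Alpha, Bravo, Charlie, Delta}: #1→Delta 42, #2→Charlie 21, #3→Bravo 52, #4→Alpha 36. Service 151; fixed 832; total 983.
No other subset beats 402.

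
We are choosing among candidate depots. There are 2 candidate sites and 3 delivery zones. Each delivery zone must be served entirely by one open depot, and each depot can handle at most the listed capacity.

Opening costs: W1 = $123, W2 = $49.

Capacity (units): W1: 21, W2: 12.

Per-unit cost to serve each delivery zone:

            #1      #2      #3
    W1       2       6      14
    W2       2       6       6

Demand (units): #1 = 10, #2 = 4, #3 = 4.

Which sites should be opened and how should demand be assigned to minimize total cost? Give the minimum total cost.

Minimum total cost: 223

Open {W1}: #1→W1 2·10=20, #2→W1 6·4=24, #3→W1 14·4=56.
Loads: W1 carries 18/21. Service 100; fixed 123; total 223.
Next best feasible plan costs 240.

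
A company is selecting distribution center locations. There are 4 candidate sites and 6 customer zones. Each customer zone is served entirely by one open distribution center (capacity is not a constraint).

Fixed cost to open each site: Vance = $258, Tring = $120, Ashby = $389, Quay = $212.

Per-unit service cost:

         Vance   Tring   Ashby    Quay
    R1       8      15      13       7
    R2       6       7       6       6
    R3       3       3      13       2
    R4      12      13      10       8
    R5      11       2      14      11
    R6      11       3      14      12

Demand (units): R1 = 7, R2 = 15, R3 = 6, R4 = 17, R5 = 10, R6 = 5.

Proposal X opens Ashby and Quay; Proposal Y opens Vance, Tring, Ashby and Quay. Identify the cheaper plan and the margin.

Proposal X: {Ashby, Quay}: R1→Quay 7·7=49, R2→Ashby 6·15=90, R3→Quay 2·6=12, R4→Quay 8·17=136, R5→Quay 11·10=110, R6→Quay 12·5=60. Service 457; fixed 601; total 1058.
Proposal Y: {Vance, Tring, Ashby, Quay}: R1→Quay 7·7=49, R2→Vance 6·15=90, R3→Quay 2·6=12, R4→Quay 8·17=136, R5→Tring 2·10=20, R6→Tring 3·5=15. Service 322; fixed 979; total 1301.
Difference: |1058 − 1301| = 243.

Proposal X is cheaper by 243.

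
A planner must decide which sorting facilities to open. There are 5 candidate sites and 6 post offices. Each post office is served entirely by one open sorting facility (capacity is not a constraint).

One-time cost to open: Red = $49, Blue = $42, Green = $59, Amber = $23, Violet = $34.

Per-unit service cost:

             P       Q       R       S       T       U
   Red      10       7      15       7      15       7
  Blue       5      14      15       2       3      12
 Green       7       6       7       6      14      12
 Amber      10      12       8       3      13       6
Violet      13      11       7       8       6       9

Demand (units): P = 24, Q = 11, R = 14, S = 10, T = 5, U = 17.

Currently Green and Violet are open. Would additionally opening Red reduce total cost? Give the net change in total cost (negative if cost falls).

Current service cost with {Green, Violet}: 575.
Adding Red: each post office re-picks its cheapest; new service cost 541, saving 34.
Extra fixed cost: 49. Net change = 49 − 34 = 15.
(Totals: 668 → 683.)

No — net change +15 (cost rises by 15).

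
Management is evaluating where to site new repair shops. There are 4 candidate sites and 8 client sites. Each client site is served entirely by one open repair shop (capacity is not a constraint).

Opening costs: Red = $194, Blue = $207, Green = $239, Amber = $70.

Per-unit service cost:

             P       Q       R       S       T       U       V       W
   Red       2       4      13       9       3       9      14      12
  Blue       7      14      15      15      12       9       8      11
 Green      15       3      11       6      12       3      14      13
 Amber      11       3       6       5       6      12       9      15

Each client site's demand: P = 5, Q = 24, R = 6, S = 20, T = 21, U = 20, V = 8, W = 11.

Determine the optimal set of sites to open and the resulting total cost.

For any fixed open set, each client site goes to its cheapest open site; total = fixed + service.
{Red, Amber}: P→Red 2·5=10, Q→Amber 3·24=72, R→Amber 6·6=36, S→Amber 5·20=100, T→Red 3·21=63, U→Red 9·20=180, V→Amber 9·8=72, W→Red 12·11=132. Service 665; fixed 264; total 929.
{Amber}: service 866 + fixed 70 = 936
{Green, Amber}: service 664 + fixed 309 = 973
{Red, Blue, Green, Amber}: service 526 + fixed 710 = 1236
No other subset beats 929.

Open Red and Amber; minimum total cost 929.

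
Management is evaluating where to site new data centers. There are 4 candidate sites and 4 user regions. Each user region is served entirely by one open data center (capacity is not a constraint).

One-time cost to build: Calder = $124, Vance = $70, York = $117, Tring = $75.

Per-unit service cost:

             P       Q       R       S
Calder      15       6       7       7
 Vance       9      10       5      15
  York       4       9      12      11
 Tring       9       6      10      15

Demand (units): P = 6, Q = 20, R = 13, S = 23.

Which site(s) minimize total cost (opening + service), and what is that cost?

Open Calder only; minimum total cost 586.

For any fixed open set, each user region goes to its cheapest open site; total = fixed + service.
{Calder}: P→Calder 15·6=90, Q→Calder 6·20=120, R→Calder 7·13=91, S→Calder 7·23=161. Service 462; fixed 124; total 586.
{Calder, Vance}: P→Vance 9·6=54, Q→Calder 6·20=120, R→Vance 5·13=65, S→Calder 7·23=161. Service 400; fixed 194; total 594.
{Calder, Tring}: P→Tring 9·6=54, Q→Calder 6·20=120, R→Calder 7·13=91, S→Calder 7·23=161. Service 426; fixed 199; total 625.
{Calder, Vance, York, Tring}: service 370 + fixed 386 = 756
No other subset beats 586.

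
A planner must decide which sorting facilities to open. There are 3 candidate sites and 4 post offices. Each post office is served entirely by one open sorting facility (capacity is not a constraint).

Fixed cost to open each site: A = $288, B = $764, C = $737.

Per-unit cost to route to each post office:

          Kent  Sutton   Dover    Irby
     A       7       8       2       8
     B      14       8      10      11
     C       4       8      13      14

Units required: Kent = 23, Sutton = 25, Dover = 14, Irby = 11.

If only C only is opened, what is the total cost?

Each post office is assigned to its cheapest site among the open ones.
{C}: Kent→C 4·23=92, Sutton→C 8·25=200, Dover→C 13·14=182, Irby→C 14·11=154. Service 628; fixed 737; total 1365.

Total cost: 1365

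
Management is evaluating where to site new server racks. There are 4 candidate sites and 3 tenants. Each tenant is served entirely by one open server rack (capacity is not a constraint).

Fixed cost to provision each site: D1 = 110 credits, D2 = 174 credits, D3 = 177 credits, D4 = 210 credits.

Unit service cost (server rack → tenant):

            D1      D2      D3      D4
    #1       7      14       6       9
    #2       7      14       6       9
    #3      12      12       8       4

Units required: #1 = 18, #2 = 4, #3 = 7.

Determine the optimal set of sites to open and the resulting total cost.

Open D1 only; minimum total cost 348.

For any fixed open set, each tenant goes to its cheapest open site; total = fixed + service.
{D1}: #1→D1 7·18=126, #2→D1 7·4=28, #3→D1 12·7=84. Service 238; fixed 110; total 348.
{D3}: service 188 + fixed 177 = 365
{D4}: #1→D4 9·18=162, #2→D4 9·4=36, #3→D4 4·7=28. Service 226; fixed 210; total 436.
{D1, D2, D3, D4}: #1→D3 6·18=108, #2→D3 6·4=24, #3→D4 4·7=28. Service 160; fixed 671; total 831.
No other subset beats 348.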